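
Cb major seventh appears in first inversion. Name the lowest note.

E-flat

Cb major seventh in root position is C-flat–E-flat–G-flat–B-flat.
First inversion places the third in the bass, which is E-flat.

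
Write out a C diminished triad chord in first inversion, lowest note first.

Eb  Gb  C

C diminished triad = C–Eb–Gb; first inversion → third (Eb) lowest.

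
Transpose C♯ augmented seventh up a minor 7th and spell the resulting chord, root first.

A minor 7th up from C-sharp is B, so the new chord is B augmented seventh.
Root: B
Major 3rd (3rd): D-sharp
Augmented 5th (5th): F-double-sharp
Minor 7th (7th): A

B, D-sharp, F-double-sharp, A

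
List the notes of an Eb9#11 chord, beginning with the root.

Eb, G, Bb, Db, F, A

Root Eb, quality dominant ninth sharp eleven:
Eb — root
G — major 3rd
Bb — perfect 5th
Db — minor 7th
F — major 9th
A — augmented 11th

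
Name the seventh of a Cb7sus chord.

Bbb

Cb7sus is built on Cb; its 7th is a minor 7th above the root.
A seventh above C uses the letter B, and the minor 7th above Cb is Bbb.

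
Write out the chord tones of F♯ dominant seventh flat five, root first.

Root F#, quality dominant seventh flat five:
root → F#
3rd (major 3rd) → A#
5th (diminished 5th) → C
7th (minor 7th) → E

F#  A#  C  E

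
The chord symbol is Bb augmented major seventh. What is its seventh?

A

Root of Bb augmented major seventh = Bb. The 7th is a major 7th: Bb up a major 7th → A.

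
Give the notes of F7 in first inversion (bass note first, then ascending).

A, C, E♭, F

In root position, F7 is F–A–C–E♭.
First inversion puts the third (A) in the bass.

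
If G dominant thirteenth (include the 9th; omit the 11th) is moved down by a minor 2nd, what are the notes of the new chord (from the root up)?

F-sharp, A-sharp, C-sharp, E, G-sharp, D-sharp

G down a minor 2nd → F-sharp. New chord: F-sharp dominant thirteenth.
- root: F-sharp
- major 3rd: A-sharp
- perfect 5th: C-sharp
- minor 7th: E
- major 9th: G-sharp
- major 13th: D-sharp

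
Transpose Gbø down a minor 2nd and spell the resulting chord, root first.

A minor 2nd down from G♭ is F, so the new chord is F half-diminished seventh.
F — root
A♭ — minor 3rd
C♭ — diminished 5th
E♭ — minor 7th

F A♭ C♭ E♭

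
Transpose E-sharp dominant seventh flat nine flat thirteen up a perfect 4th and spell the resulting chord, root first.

A♯, C𝄪, E♯, G♯, B, F♯

A perfect 4th up from E♯ is A♯, so the new chord is A♯ dominant seventh flat nine flat thirteen.
- root: A♯
- major 3rd: C𝄪
- perfect 5th: E♯
- minor 7th: G♯
- minor 9th: B
- minor 13th: F♯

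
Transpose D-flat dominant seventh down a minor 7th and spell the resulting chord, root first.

Eb, G, Bb, Db

Transposed root: Db → Eb (minor 7th down). So we spell Eb dominant seventh:
Root: Eb
Major 3rd (3rd): G
Perfect 5th (5th): Bb
Minor 7th (7th): Db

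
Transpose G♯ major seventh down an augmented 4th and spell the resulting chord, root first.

D  F#  A  C#

An augmented 4th down from G# is D, so the new chord is D major seventh.
D — root
F# — major 3rd
A — perfect 5th
C# — major 7th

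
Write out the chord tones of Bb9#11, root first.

Root Bb, quality dominant ninth sharp eleven:
root → Bb
3rd (major 3rd) → D
5th (perfect 5th) → F
7th (minor 7th) → Ab
9th (major 9th) → C
11th (augmented 11th) → E

Bb D F Ab C E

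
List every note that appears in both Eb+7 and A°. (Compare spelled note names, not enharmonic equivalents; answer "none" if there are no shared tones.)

Eb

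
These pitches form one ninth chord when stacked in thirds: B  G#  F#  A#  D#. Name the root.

G#

Stacking in thirds gives G# – B – D# – F# – A#, so G# is the root — G# minor ninth.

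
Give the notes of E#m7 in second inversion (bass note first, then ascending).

E#m7 = E#–G#–B#–D#; second inversion → fifth (B#) lowest.

B#, D#, E#, G#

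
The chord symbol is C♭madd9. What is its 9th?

Db

C♭madd9 is built on Cb; its 9th is a major 9th above the root.
A second above C uses the letter D, and the major 9th above Cb is Db.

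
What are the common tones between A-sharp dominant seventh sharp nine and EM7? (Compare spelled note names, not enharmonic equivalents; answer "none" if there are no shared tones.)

G#

A-sharp dominant seventh sharp nine = A#, C##, E#, G#, B##.
EM7 = E, G#, B, D#.
Shared: G#.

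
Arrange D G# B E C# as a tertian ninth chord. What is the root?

Arranged so that each adjacent pair is a third by letter name: C# – E – G# – B – D.
The bottom of that stack, C#, is the root (this is C# minor seventh flat nine).

C#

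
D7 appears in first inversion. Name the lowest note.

F#

D7 = D–F#–A–C. First inversion → third in the bass = F#.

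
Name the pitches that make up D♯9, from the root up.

D#, F##, A#, C#, E#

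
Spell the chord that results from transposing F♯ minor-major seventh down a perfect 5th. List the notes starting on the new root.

B – D – F# – A#

Transposed root: F# → B (perfect 5th down). So we spell B minor-major seventh:
B — root
D — minor 3rd
F# — perfect 5th
A# — major 7th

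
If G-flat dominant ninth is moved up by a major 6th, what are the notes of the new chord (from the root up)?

Eb, G, Bb, Db, F

A major 6th up from Gb is Eb, so the new chord is Eb dominant ninth.
Root: Eb
Major 3rd (3rd): G
Perfect 5th (5th): Bb
Minor 7th (7th): Db
Major 9th (9th): F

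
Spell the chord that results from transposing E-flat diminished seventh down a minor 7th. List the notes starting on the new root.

Transposed root: E-flat → F (minor 7th down). So we spell F diminished seventh:
root → F
3rd (minor 3rd) → A-flat
5th (diminished 5th) → C-flat
7th (diminished 7th) → E-double-flat

F A-flat C-flat E-double-flat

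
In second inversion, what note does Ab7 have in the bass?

Eb

Ab7 in root position is Ab–C–Eb–Gb.
Second inversion places the fifth in the bass, which is Eb.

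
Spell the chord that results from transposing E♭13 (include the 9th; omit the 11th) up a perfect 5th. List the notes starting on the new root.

Bb  D  F  Ab  C  G

Transposed root: Eb → Bb (perfect 5th up). So we spell Bb dominant thirteenth:
root → Bb
3rd (major 3rd) → D
5th (perfect 5th) → F
7th (minor 7th) → Ab
9th (major 9th) → C
13th (major 13th) → G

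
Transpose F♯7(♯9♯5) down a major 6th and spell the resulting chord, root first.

A  C#  E#  G  B#

Transposed root: F# → A (major 6th down). So we spell A dominant seventh sharp nine sharp five:
A — root
C# — major 3rd
E# — augmented 5th
G — minor 7th
B# — augmented 9th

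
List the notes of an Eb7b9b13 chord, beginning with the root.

Root Eb, quality dominant seventh flat nine flat thirteen:
- root: Eb
- major 3rd: G
- perfect 5th: Bb
- minor 7th: Db
- minor 9th: Fb
- minor 13th: Cb

Eb, G, Bb, Db, Fb, Cb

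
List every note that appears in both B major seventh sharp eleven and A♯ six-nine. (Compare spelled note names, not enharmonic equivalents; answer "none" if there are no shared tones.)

A#, E#

B major seventh sharp eleven = B, D#, F#, A#, E#.
A♯ six-nine = A#, C##, E#, F##, B#.
Shared: A#, E#.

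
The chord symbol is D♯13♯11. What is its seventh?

C♯

D♯13♯11 is built on D♯; its 7th is a minor 7th above the root.
A seventh above D uses the letter C, and the minor 7th above D♯ is C♯.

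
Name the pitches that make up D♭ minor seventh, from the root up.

D♭ minor seventh is a minor seventh built on D♭.
Root: D♭
Minor 3rd (3rd): F♭
Perfect 5th (5th): A♭
Minor 7th (7th): C♭

D♭ – F♭ – A♭ – C♭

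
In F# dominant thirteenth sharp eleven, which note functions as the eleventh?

B-sharp

Root of F# dominant thirteenth sharp eleven = F-sharp. The 11th is an augmented 11th: F-sharp up an augmented 11th → B-sharp.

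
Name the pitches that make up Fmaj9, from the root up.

F, A, C, E, G

Root F, quality major ninth:
Root: F
Major 3rd (3rd): A
Perfect 5th (5th): C
Major 7th (7th): E
Major 9th (9th): G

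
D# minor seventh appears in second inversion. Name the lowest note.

D# minor seventh = D♯–F♯–A♯–C♯. Second inversion → fifth in the bass = A♯.

A♯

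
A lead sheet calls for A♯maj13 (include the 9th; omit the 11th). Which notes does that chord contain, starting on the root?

A# – C## – E# – G## – B# – F##

A♯maj13 is a major thirteenth built on A#.
Root: A#
Major 3rd (3rd): C##
Perfect 5th (5th): E#
Major 7th (7th): G##
Major 9th (9th): B#
Major 13th (13th): F##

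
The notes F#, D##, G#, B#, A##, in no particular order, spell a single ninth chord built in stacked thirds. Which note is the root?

G#

Stacking in thirds gives G# – B# – D## – F# – A##, so G# is the root — G# dominant seventh sharp nine sharp five.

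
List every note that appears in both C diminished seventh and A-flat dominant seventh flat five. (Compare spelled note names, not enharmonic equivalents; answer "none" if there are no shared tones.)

C G-flat

C diminished seventh: C E-flat G-flat B-double-flat
A-flat dominant seventh flat five: A-flat C E-double-flat G-flat
Common to both → C, G-flat.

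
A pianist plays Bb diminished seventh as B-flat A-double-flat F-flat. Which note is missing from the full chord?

The full Bb diminished seventh chord is B-flat, D-flat, F-flat, A-double-flat.
Comparing with the voicing, the minor 3rd (3rd) — D-flat — is absent.

D-flat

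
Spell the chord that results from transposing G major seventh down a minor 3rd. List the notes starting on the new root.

Transposed root: G → E (minor 3rd down). So we spell E major seventh:
- root: E
- major 3rd: G♯
- perfect 5th: B
- major 7th: D♯

E G♯ B D♯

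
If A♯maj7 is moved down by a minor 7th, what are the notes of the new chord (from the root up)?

B#, D##, F##, A##

A# down a minor 7th → B#. New chord: B# major seventh.
root → B#
3rd (major 3rd) → D##
5th (perfect 5th) → F##
7th (major 7th) → A##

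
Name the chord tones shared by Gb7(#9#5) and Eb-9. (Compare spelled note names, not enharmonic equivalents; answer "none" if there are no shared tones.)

Gb, Bb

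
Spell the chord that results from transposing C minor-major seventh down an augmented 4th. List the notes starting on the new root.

Gb Bbb Db F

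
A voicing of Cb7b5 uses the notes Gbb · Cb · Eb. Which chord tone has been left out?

Bbb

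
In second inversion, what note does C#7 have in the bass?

G#

C#7 in root position is C#–E#–G#–B.
Second inversion places the fifth in the bass, which is G#.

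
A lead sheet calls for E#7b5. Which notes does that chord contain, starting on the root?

E#7b5: dominant seventh flat five on E#.
E# — root
G## — major 3rd
B — diminished 5th
D# — minor 7th

E# G## B D#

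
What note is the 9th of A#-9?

B#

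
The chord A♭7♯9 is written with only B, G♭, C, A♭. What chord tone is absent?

E♭

A♭7♯9 = A♭, C, E♭, G♭, B. The voicing lacks the 5th (perfect 5th), E♭.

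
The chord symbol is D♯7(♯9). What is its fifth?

Root of D♯7(♯9) = D#. The 5th is a perfect 5th: D# up a perfect 5th → A#.

A#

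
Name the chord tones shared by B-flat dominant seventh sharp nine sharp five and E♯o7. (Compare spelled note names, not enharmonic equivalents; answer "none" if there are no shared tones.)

B-flat dominant seventh sharp nine sharp five: Bb D F# Ab C#
E♯o7: E# G# B D
Common to both → D.

D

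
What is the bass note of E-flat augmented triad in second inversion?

B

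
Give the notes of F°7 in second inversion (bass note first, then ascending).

In root position, F°7 is F–Ab–Cb–Ebb.
Second inversion puts the fifth (Cb) in the bass.

Cb Ebb F Ab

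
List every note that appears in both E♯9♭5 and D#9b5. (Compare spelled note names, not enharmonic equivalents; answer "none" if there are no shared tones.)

E#, D#, F##

E♯9♭5: E# G## B D# F##
D#9b5: D# F## A C# E#
Common to both → E#, D#, F##.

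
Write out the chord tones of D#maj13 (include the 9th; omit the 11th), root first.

D#maj13: major thirteenth on D#.
Root: D#
Major 3rd (3rd): F##
Perfect 5th (5th): A#
Major 7th (7th): C##
Major 9th (9th): E#
Major 13th (13th): B#

D#, F##, A#, C##, E#, B#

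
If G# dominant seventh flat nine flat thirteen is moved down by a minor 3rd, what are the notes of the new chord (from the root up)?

E-sharp G-double-sharp B-sharp D-sharp F-sharp C-sharp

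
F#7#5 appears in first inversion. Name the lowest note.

A#

F#7#5 = F#–A#–C##–E. First inversion → third in the bass = A#.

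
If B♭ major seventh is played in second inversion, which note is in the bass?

F

B♭ major seventh in root position is B♭–D–F–A.
Second inversion places the fifth in the bass, which is F.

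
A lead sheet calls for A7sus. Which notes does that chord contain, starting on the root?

A  D  E  G

Root A, quality dominant seventh suspended fourth:
root → A
4th (perfect 4th) → D
5th (perfect 5th) → E
7th (minor 7th) → G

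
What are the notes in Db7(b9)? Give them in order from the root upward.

D♭ – F – A♭ – C♭ – E𝄫

Root D♭, quality dominant seventh flat nine:
D♭ — root
F — major 3rd
A♭ — perfect 5th
C♭ — minor 7th
E𝄫 — minor 9th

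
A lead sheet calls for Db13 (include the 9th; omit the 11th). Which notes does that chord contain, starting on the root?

Db  F  Ab  Cb  Eb  Bb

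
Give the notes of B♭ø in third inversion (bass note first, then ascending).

In root position, B♭ø is B♭–D♭–F♭–A♭.
Third inversion puts the seventh (A♭) in the bass.

A♭ – B♭ – D♭ – F♭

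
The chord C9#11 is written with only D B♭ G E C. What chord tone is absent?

C9#11 = C, E, G, B♭, D, F♯. The voicing lacks the 11th (augmented 11th), F♯.

F♯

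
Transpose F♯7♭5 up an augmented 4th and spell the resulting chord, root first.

Transposed root: F# → B# (augmented 4th up). So we spell B# dominant seventh flat five:
root → B#
3rd (major 3rd) → D##
5th (diminished 5th) → F#
7th (minor 7th) → A#

B#, D##, F#, A#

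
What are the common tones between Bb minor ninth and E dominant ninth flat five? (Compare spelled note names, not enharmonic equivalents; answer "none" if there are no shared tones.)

B-flat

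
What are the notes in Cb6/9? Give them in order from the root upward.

Cb, Eb, Gb, Ab, Db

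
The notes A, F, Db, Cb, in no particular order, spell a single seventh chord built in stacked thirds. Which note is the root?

Stacking in thirds gives Db – F – A – Cb, so Db is the root — Db augmented seventh.

Db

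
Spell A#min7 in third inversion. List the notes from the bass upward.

G# A# C# E#

A#min7 = A#–C#–E#–G#; third inversion → seventh (G#) lowest.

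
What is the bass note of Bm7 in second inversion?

F#

Bm7 = B–D–F#–A. Second inversion → fifth in the bass = F#.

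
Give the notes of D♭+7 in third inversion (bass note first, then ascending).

Cb  Db  F  A

In root position, D♭+7 is Db–F–A–Cb.
Third inversion puts the seventh (Cb) in the bass.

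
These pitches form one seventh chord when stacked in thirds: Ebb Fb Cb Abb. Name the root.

Fb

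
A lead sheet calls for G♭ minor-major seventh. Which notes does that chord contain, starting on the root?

G-flat, B-double-flat, D-flat, F

Root G-flat, quality minor-major seventh:
G-flat — root
B-double-flat — minor 3rd
D-flat — perfect 5th
F — major 7th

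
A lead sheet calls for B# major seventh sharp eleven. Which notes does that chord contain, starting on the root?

B-sharp, D-double-sharp, F-double-sharp, A-double-sharp, E-double-sharp

B# major seventh sharp eleven: major seventh sharp eleven on B-sharp.
B-sharp — root
D-double-sharp — major 3rd
F-double-sharp — perfect 5th
A-double-sharp — major 7th
E-double-sharp — augmented 11th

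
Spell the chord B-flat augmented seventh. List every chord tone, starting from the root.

Bb, D, F#, Ab

B-flat augmented seventh is an augmented seventh built on Bb.
- root: Bb
- major 3rd: D
- augmented 5th: F#
- minor 7th: Ab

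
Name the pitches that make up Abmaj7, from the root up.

Ab, C, Eb, G

Abmaj7 is a major seventh built on Ab.
- root: Ab
- major 3rd: C
- perfect 5th: Eb
- major 7th: G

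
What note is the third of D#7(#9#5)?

F𝄪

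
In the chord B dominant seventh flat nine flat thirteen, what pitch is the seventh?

B dominant seventh flat nine flat thirteen is built on B; its 7th is a minor 7th above the root.
A seventh above B uses the letter A, and the minor 7th above B is A.

A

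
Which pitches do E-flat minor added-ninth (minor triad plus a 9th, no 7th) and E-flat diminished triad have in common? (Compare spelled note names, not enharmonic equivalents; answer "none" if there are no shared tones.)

E-flat, G-flat

E-flat minor added-ninth = E-flat, G-flat, B-flat, F.
E-flat diminished triad = E-flat, G-flat, B-double-flat.
Shared: E-flat, G-flat.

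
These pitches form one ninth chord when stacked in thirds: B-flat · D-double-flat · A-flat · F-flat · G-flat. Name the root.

Stacking in thirds gives G-flat – B-flat – D-double-flat – F-flat – A-flat, so G-flat is the root — G-flat dominant ninth flat five.

G-flat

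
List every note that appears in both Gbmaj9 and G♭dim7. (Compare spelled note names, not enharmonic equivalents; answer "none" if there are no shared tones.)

Gb

Gbmaj9 = Gb, Bb, Db, F, Ab.
G♭dim7 = Gb, Bbb, Dbb, Fbb.
Shared: Gb.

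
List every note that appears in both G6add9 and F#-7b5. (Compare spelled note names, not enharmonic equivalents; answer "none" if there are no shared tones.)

G6add9: G B D E A
F#-7b5: F♯ A C E
Common to both → E, A.

E A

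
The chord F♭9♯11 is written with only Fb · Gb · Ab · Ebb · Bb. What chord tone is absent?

The full F♭9♯11 chord is Fb, Ab, Cb, Ebb, Gb, Bb.
Comparing with the voicing, the perfect 5th (5th) — Cb — is absent.

Cb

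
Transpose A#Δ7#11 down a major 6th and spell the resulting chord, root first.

C#, E#, G#, B#, F##

A major 6th down from A# is C#, so the new chord is C# major seventh sharp eleven.
C# — root
E# — major 3rd
G# — perfect 5th
B# — major 7th
F## — augmented 11th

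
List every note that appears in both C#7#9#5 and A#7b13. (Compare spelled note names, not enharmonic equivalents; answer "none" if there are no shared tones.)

E#

C#7#9#5: C# E# G## B D##
A#7b13: A# C## E# G# F#
Common to both → E#.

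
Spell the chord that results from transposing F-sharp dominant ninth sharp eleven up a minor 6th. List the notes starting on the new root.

D, F#, A, C, E, G#

Transposed root: F# → D (minor 6th up). So we spell D dominant ninth sharp eleven:
D — root
F# — major 3rd
A — perfect 5th
C — minor 7th
E — major 9th
G# — augmented 11th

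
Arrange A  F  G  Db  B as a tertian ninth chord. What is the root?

G

Stacking in thirds gives G – B – Db – F – A, so G is the root — G dominant ninth flat five.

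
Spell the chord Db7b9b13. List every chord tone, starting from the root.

Root Db, quality dominant seventh flat nine flat thirteen:
Root: Db
Major 3rd (3rd): F
Perfect 5th (5th): Ab
Minor 7th (7th): Cb
Minor 9th (9th): Ebb
Minor 13th (13th): Bbb

Db – F – Ab – Cb – Ebb – Bbb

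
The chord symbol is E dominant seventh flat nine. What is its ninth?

F

Root of E dominant seventh flat nine = E. The 9th is a minor 9th: E up a minor 9th → F.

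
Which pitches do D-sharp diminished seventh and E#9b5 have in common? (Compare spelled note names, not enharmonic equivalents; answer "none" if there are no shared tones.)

D-sharp diminished seventh = D#, F#, A, C.
E#9b5 = E#, G##, B, D#, F##.
Shared: D#.

D#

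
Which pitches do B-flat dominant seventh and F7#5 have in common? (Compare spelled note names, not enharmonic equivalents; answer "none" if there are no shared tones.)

F

B-flat dominant seventh = B♭, D, F, A♭.
F7#5 = F, A, C♯, E♭.
Shared: F.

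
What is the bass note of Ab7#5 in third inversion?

Gb

Ab7#5 = Ab–C–E–Gb. Third inversion → seventh in the bass = Gb.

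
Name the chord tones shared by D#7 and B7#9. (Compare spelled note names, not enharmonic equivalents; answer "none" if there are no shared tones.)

D#7 = D#, F##, A#, C#.
B7#9 = B, D#, F#, A, C##.
Shared: D#.

D#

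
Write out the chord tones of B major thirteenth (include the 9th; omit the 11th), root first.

B, D-sharp, F-sharp, A-sharp, C-sharp, G-sharp

Root B, quality major thirteenth:
root → B
3rd (major 3rd) → D-sharp
5th (perfect 5th) → F-sharp
7th (major 7th) → A-sharp
9th (major 9th) → C-sharp
13th (major 13th) → G-sharp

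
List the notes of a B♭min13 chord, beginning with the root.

Bb, Db, F, Ab, C, Eb, G

B♭min13: minor thirteenth on Bb.
Root: Bb
Minor 3rd (3rd): Db
Perfect 5th (5th): F
Minor 7th (7th): Ab
Major 9th (9th): C
Perfect 11th (11th): Eb
Major 13th (13th): G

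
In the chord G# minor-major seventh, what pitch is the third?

B

G# minor-major seventh is built on G-sharp; its 3rd is a minor 3rd above the root.
A third above G uses the letter B, and the minor 3rd above G-sharp is B.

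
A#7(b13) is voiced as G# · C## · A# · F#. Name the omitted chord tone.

The full A#7(b13) chord is A#, C##, E#, G#, F#.
Comparing with the voicing, the perfect 5th (5th) — E# — is absent.

E#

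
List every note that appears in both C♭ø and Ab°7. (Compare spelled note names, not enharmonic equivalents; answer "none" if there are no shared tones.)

Cb  Ebb  Gbb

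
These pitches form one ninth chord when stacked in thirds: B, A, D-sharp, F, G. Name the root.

G

Arranged so that each adjacent pair is a third by letter name: G – B – D-sharp – F – A.
The bottom of that stack, G, is the root (this is G dominant ninth sharp five).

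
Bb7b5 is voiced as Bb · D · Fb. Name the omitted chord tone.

Ab

Bb7b5 = Bb, D, Fb, Ab. The voicing lacks the 7th (minor 7th), Ab.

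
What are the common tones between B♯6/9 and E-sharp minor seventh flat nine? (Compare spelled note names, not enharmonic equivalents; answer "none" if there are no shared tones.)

B#

B♯6/9: B# D## F## G## C##
E-sharp minor seventh flat nine: E# G# B# D# F#
Common to both → B#.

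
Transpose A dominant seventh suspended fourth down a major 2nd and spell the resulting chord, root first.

G – C – D – F

Transposed root: A → G (major 2nd down). So we spell G dominant seventh suspended fourth:
G — root
C — perfect 4th
D — perfect 5th
F — minor 7th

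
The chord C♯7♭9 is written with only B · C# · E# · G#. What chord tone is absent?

D

C♯7♭9 = C#, E#, G#, B, D. The voicing lacks the 9th (minor 9th), D.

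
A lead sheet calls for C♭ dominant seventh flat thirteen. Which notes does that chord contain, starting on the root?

C-flat E-flat G-flat B-double-flat A-double-flat

C♭ dominant seventh flat thirteen is a dominant seventh flat thirteen built on C-flat.
C-flat — root
E-flat — major 3rd
G-flat — perfect 5th
B-double-flat — minor 7th
A-double-flat — minor 13th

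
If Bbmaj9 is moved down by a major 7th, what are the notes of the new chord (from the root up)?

Transposed root: B♭ → C♭ (major 7th down). So we spell C♭ major ninth:
root → C♭
3rd (major 3rd) → E♭
5th (perfect 5th) → G♭
7th (major 7th) → B♭
9th (major 9th) → D♭

C♭, E♭, G♭, B♭, D♭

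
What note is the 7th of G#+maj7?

F##

G#+maj7 is built on G#; its 7th is a major 7th above the root.
A seventh above G uses the letter F, and the major 7th above G# is F##.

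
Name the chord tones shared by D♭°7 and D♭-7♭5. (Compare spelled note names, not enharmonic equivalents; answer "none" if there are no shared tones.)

D♭°7: Db Fb Abb Cbb
D♭-7♭5: Db Fb Abb Cb
Common to both → Db, Fb, Abb.

Db, Fb, Abb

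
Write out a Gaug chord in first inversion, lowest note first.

B D# G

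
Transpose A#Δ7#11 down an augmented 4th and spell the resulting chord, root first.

E, G#, B, D#, A#

Transposed root: A# → E (augmented 4th down). So we spell E major seventh sharp eleven:
- root: E
- major 3rd: G#
- perfect 5th: B
- major 7th: D#
- augmented 11th: A#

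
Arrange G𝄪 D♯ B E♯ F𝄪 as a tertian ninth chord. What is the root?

E♯

Stacking in thirds gives E♯ – G𝄪 – B – D♯ – F𝄪, so E♯ is the root — E♯ dominant ninth flat five.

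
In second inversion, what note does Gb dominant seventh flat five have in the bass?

Gb dominant seventh flat five = Gb–Bb–Dbb–Fb. Second inversion → fifth in the bass = Dbb.

Dbb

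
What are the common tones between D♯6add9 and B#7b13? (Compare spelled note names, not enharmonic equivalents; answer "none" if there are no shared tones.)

F##, A#, B#

D♯6add9: D# F## A# B# E#
B#7b13: B# D## F## A# G#
Common to both → F##, A#, B#.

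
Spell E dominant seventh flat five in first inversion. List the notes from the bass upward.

In root position, E dominant seventh flat five is E–G-sharp–B-flat–D.
First inversion puts the third (G-sharp) in the bass.

G-sharp, B-flat, D, E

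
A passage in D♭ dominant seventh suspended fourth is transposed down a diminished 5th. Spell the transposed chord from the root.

G C D F

Transposed root: Db → G (diminished 5th down). So we spell G dominant seventh suspended fourth:
G — root
C — perfect 4th
D — perfect 5th
F — minor 7th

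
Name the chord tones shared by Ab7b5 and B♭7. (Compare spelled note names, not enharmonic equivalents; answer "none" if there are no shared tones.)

Ab

Ab7b5 = Ab, C, Ebb, Gb.
B♭7 = Bb, D, F, Ab.
Shared: Ab.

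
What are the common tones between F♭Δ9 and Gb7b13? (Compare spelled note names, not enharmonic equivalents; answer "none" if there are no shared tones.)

Fb  Gb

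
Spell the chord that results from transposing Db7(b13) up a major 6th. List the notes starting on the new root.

Bb, D, F, Ab, Gb

Db up a major 6th → Bb. New chord: Bb dominant seventh flat thirteen.
- root: Bb
- major 3rd: D
- perfect 5th: F
- minor 7th: Ab
- minor 13th: Gb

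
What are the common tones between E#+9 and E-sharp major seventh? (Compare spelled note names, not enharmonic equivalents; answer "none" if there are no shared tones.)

E# – G##

E#+9 = E#, G##, B##, D#, F##.
E-sharp major seventh = E#, G##, B#, D##.
Shared: E#, G##.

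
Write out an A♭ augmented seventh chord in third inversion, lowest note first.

G-flat, A-flat, C, E

A♭ augmented seventh = A-flat–C–E–G-flat; third inversion → seventh (G-flat) lowest.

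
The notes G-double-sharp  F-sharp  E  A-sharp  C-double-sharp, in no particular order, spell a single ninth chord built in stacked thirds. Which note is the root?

F-sharp

Stacking in thirds gives F-sharp – A-sharp – C-double-sharp – E – G-double-sharp, so F-sharp is the root — F-sharp dominant seventh sharp nine sharp five.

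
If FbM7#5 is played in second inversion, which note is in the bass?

FbM7#5 = Fb–Ab–C–Eb. Second inversion → fifth in the bass = C.

C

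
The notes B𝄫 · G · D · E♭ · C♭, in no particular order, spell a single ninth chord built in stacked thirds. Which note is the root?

Arranged so that each adjacent pair is a third by letter name: C♭ – E♭ – G – B𝄫 – D.
The bottom of that stack, C♭, is the root (this is C♭ dominant seventh sharp nine sharp five).

C♭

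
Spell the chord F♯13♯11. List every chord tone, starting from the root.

F♯ A♯ C♯ E G♯ B♯ D♯

F♯13♯11 is a dominant thirteenth sharp eleven built on F♯.
Root: F♯
Major 3rd (3rd): A♯
Perfect 5th (5th): C♯
Minor 7th (7th): E
Major 9th (9th): G♯
Augmented 11th (11th): B♯
Major 13th (13th): D♯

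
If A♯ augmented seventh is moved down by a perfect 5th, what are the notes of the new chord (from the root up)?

Transposed root: A♯ → D♯ (perfect 5th down). So we spell D♯ augmented seventh:
root → D♯
3rd (major 3rd) → F𝄪
5th (augmented 5th) → A𝄪
7th (minor 7th) → C♯

D♯  F𝄪  A𝄪  C♯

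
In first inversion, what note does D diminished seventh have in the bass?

F

D diminished seventh in root position is D–F–A♭–C♭.
First inversion places the third in the bass, which is F.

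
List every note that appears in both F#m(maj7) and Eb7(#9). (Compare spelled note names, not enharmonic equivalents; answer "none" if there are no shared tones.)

F#

F#m(maj7): F# A C# E#
Eb7(#9): Eb G Bb Db F#
Common to both → F#.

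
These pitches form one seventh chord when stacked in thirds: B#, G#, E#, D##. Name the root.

E#

Stacking in thirds gives E# – G# – B# – D##, so E# is the root — E# minor-major seventh.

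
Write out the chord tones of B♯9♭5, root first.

B♯ D𝄪 F♯ A♯ C𝄪

Root B♯, quality dominant ninth flat five:
B♯ — root
D𝄪 — major 3rd
F♯ — diminished 5th
A♯ — minor 7th
C𝄪 — major 9th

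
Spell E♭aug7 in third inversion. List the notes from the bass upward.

D♭, E♭, G, B

E♭aug7 = E♭–G–B–D♭; third inversion → seventh (D♭) lowest.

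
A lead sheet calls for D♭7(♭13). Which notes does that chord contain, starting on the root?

D♭  F  A♭  C♭  B𝄫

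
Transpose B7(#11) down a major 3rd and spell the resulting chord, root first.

G, B, D, F, C#

B down a major 3rd → G. New chord: G dominant seventh sharp eleven.
G — root
B — major 3rd
D — perfect 5th
F — minor 7th
C# — augmented 11th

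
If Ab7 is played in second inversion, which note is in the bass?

Ab7 = A♭–C–E♭–G♭. Second inversion → fifth in the bass = E♭.

E♭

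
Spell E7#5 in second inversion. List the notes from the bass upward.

B# D E G#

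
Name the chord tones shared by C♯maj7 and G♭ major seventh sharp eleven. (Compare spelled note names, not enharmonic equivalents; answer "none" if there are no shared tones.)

none

C♯maj7: C# E# G# B#
G♭ major seventh sharp eleven: Gb Bb Db F C
Common to both → none.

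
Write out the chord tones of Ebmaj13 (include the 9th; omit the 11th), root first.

Root Eb, quality major thirteenth:
Root: Eb
Major 3rd (3rd): G
Perfect 5th (5th): Bb
Major 7th (7th): D
Major 9th (9th): F
Major 13th (13th): C

Eb, G, Bb, D, F, C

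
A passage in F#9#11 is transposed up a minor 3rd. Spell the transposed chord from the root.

Transposed root: F# → A (minor 3rd up). So we spell A dominant ninth sharp eleven:
Root: A
Major 3rd (3rd): C#
Perfect 5th (5th): E
Minor 7th (7th): G
Major 9th (9th): B
Augmented 11th (11th): D#

A, C#, E, G, B, D#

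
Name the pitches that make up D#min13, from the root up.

D♯  F♯  A♯  C♯  E♯  G♯  B♯

D#min13 is a minor thirteenth built on D♯.
- root: D♯
- minor 3rd: F♯
- perfect 5th: A♯
- minor 7th: C♯
- major 9th: E♯
- perfect 11th: G♯
- major 13th: B♯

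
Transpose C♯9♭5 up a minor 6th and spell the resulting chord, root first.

A  C♯  E♭  G  B

Transposed root: C♯ → A (minor 6th up). So we spell A dominant ninth flat five:
- root: A
- major 3rd: C♯
- diminished 5th: E♭
- minor 7th: G
- major 9th: B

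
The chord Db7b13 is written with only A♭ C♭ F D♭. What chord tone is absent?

Db7b13 = D♭, F, A♭, C♭, B𝄫. The voicing lacks the 13th (minor 13th), B𝄫.

B𝄫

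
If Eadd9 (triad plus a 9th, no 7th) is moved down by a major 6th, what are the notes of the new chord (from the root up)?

E down a major 6th → G. New chord: G added-ninth.
root → G
3rd (major 3rd) → B
5th (perfect 5th) → D
9th (major 9th) → A

G, B, D, A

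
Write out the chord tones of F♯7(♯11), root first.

F♯ – A♯ – C♯ – E – B♯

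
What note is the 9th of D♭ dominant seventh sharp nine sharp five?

E

Root of D♭ dominant seventh sharp nine sharp five = Db. The 9th is an augmented 9th: Db up an augmented 9th → E.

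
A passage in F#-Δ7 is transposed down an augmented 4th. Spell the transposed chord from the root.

F# down an augmented 4th → C. New chord: C minor-major seventh.
C — root
Eb — minor 3rd
G — perfect 5th
B — major 7th

C, Eb, G, B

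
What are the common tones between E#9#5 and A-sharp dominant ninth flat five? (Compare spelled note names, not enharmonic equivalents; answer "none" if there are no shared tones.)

E#9#5 = E#, G##, B##, D#, F##.
A-sharp dominant ninth flat five = A#, C##, E, G#, B#.
Shared: none.

none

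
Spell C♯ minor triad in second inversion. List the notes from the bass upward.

G-sharp – C-sharp – E

C♯ minor triad = C-sharp–E–G-sharp; second inversion → fifth (G-sharp) lowest.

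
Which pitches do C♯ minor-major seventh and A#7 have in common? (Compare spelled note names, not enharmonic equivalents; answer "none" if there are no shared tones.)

C♯ minor-major seventh = C#, E, G#, B#.
A#7 = A#, C##, E#, G#.
Shared: G#.

G#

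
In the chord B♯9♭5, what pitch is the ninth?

C𝄪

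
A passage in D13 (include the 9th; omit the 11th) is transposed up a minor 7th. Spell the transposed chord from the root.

Transposed root: D → C (minor 7th up). So we spell C dominant thirteenth:
root → C
3rd (major 3rd) → E
5th (perfect 5th) → G
7th (minor 7th) → Bb
9th (major 9th) → D
13th (major 13th) → A

C, E, G, Bb, D, A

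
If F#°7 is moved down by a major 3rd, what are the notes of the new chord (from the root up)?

A major 3rd down from F♯ is D, so the new chord is D diminished seventh.
root → D
3rd (minor 3rd) → F
5th (diminished 5th) → A♭
7th (diminished 7th) → C♭

D, F, A♭, C♭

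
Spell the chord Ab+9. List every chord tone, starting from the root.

A♭, C, E, G♭, B♭

Ab+9: dominant ninth sharp five on A♭.
root → A♭
3rd (major 3rd) → C
5th (augmented 5th) → E
7th (minor 7th) → G♭
9th (major 9th) → B♭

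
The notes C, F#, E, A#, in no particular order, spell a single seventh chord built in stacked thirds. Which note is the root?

F#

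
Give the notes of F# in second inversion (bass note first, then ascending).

In root position, F# is F♯–A♯–C♯.
Second inversion puts the fifth (C♯) in the bass.

C♯, F♯, A♯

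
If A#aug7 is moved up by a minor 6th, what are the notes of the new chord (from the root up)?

F#, A#, C##, E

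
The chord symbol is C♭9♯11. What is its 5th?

Gb

C♭9♯11 is built on Cb; its 5th is a perfect 5th above the root.
A fifth above C uses the letter G, and the perfect 5th above Cb is Gb.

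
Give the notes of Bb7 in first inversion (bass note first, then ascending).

D, F, A♭, B♭

Bb7 = B♭–D–F–A♭; first inversion → third (D) lowest.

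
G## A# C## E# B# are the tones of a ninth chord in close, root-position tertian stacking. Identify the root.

Arranged so that each adjacent pair is a third by letter name: A# – C## – E# – G## – B#.
The bottom of that stack, A#, is the root (this is A# major ninth).

A#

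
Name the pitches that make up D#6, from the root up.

Root D♯, quality major sixth:
root → D♯
3rd (major 3rd) → F𝄪
5th (perfect 5th) → A♯
6th (major 6th) → B♯

D♯ F𝄪 A♯ B♯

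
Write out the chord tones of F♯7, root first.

F# A# C# E

F♯7 is a dominant seventh built on F#.
Root: F#
Major 3rd (3rd): A#
Perfect 5th (5th): C#
Minor 7th (7th): E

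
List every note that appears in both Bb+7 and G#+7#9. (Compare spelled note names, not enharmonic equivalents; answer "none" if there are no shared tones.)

F#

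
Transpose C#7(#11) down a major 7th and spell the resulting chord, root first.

A major 7th down from C♯ is D, so the new chord is D dominant seventh sharp eleven.
D — root
F♯ — major 3rd
A — perfect 5th
C — minor 7th
G♯ — augmented 11th

D, F♯, A, C, G♯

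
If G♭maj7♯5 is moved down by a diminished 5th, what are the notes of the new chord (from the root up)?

Transposed root: Gb → C (diminished 5th down). So we spell C augmented major seventh:
Root: C
Major 3rd (3rd): E
Augmented 5th (5th): G#
Major 7th (7th): B

C, E, G#, B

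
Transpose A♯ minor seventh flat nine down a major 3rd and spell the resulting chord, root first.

F-sharp A C-sharp E G

A major 3rd down from A-sharp is F-sharp, so the new chord is F-sharp minor seventh flat nine.
- root: F-sharp
- minor 3rd: A
- perfect 5th: C-sharp
- minor 7th: E
- minor 9th: G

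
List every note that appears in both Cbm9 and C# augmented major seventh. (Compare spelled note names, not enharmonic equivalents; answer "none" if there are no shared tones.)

Cbm9: C♭ E𝄫 G♭ B𝄫 D♭
C# augmented major seventh: C♯ E♯ G𝄪 B♯
Common to both → none.

none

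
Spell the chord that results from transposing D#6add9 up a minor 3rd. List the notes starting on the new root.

F#, A#, C#, D#, G#

Transposed root: D# → F# (minor 3rd up). So we spell F# six-nine:
- root: F#
- major 3rd: A#
- perfect 5th: C#
- major 6th: D#
- major 9th: G#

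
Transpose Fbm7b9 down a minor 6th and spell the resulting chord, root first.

Ab Cb Eb Gb Bbb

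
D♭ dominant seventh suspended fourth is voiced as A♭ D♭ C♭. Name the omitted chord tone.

D♭ dominant seventh suspended fourth = D♭, G♭, A♭, C♭. The voicing lacks the 4th (perfect 4th), G♭.

G♭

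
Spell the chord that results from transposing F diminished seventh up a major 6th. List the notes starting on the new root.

Transposed root: F → D (major 6th up). So we spell D diminished seventh:
D — root
F — minor 3rd
A-flat — diminished 5th
C-flat — diminished 7th

D, F, A-flat, C-flat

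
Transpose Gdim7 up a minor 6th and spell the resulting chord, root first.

G up a minor 6th → Eb. New chord: Eb diminished seventh.
Root: Eb
Minor 3rd (3rd): Gb
Diminished 5th (5th): Bbb
Diminished 7th (7th): Dbb

Eb  Gb  Bbb  Dbb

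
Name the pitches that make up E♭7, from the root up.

E♭, G, B♭, D♭

E♭7 is a dominant seventh built on E♭.
Root: E♭
Major 3rd (3rd): G
Perfect 5th (5th): B♭
Minor 7th (7th): D♭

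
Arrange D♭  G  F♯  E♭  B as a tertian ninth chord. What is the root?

Stacking in thirds gives E♭ – G – B – D♭ – F♯, so E♭ is the root — E♭ dominant seventh sharp nine sharp five.

E♭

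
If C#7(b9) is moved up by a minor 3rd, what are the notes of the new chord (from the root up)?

A minor 3rd up from C# is E, so the new chord is E dominant seventh flat nine.
Root: E
Major 3rd (3rd): G#
Perfect 5th (5th): B
Minor 7th (7th): D
Minor 9th (9th): F

E  G#  B  D  F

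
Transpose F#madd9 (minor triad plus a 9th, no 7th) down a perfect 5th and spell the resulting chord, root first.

B – D – F# – C#

A perfect 5th down from F# is B, so the new chord is B minor added-ninth.
Root: B
Minor 3rd (3rd): D
Perfect 5th (5th): F#
Major 9th (9th): C#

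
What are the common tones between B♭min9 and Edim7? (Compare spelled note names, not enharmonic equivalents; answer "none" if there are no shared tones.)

B♭min9: Bb Db F Ab C
Edim7: E G Bb Db
Common to both → Bb, Db.

Bb  Db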